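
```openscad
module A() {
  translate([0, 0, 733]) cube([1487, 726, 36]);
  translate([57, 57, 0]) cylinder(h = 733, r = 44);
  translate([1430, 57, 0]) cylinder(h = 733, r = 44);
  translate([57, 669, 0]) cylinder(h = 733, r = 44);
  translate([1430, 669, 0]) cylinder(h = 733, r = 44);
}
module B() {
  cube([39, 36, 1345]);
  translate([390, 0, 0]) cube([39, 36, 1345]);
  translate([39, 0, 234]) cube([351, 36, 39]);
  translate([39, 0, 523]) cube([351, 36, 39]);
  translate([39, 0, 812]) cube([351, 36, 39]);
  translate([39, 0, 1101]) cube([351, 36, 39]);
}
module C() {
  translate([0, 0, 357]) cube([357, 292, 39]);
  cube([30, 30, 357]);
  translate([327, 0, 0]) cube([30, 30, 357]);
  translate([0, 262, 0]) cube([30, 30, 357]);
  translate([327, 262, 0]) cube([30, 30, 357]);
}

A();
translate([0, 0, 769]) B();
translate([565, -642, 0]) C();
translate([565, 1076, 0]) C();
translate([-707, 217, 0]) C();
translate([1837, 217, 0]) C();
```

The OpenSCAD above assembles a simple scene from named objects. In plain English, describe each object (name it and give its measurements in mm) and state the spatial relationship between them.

A is a rectangular dining table. The top is 1487×726×36 mm with its upper surface at z = 769 mm. It stands on four round legs of 88 mm diameter, each leg's bounding box inset 13 mm from the nearest pair of top edges, running from the floor to the underside of the top.

B is a wooden ladder with two side rails of 39×36 mm section and 1345 mm height, set 429 mm apart overall. Between them run 4 rectangular rungs (36 mm deep, 39 mm thick), front faces flush with the rails' −y face. The bottom of the first rung is 234 mm above the floor and each subsequent rung is 289 mm higher than the one below.

C is a simple wooden stool: a rectangular seat 357 mm (x) by 292 mm (y), 39 mm thick, top face at z = 396 mm, on four square legs, each 30×30 mm in cross-section. The legs rest on z = 0, each flush with a corner of the seat.

The ladder is on top of the table. Four stools sit around the table at the −y, +y, −x, +x sides.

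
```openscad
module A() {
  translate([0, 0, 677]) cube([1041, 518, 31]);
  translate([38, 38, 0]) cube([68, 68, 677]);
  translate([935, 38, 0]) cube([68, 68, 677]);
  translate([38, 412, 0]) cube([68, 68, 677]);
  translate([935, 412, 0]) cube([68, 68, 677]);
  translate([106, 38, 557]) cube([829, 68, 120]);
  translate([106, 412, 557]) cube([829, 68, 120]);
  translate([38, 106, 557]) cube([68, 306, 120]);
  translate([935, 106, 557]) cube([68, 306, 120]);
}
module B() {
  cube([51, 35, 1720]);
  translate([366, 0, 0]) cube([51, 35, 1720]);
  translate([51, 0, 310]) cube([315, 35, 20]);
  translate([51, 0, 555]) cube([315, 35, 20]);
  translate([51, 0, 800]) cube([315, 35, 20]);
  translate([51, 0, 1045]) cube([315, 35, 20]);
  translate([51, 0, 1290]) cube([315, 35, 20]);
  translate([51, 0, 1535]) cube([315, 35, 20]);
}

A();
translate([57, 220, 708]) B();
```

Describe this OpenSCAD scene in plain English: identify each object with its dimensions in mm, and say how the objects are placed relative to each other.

A is a table: top 1041 mm (x) × 518 mm (y), 31 mm thick, upper face at z = 708 mm, on four 68×68 mm square legs, each inset 38 mm from the nearest pair of top edges, running from z = 0 to the bottom of the top. Four apron rails, 68 mm thick and 120 mm tall, run between adjacent legs with their top edges flush with the underside of the top and their outer faces flush with the legs' outer faces.

B is a straight ladder. Two 51×35 mm vertical rails, 1720 mm tall, stand 417 mm apart (outside-to-outside) with their front faces coplanar on the −y side. 6 rungs, each 35 mm deep and 20 mm tall, span between the inner faces of the rails, front faces flush with the rails. The lowest rung's underside is at z = 310 mm and rungs are spaced 245 mm apart (underside to underside).

The ladder is on top of the table.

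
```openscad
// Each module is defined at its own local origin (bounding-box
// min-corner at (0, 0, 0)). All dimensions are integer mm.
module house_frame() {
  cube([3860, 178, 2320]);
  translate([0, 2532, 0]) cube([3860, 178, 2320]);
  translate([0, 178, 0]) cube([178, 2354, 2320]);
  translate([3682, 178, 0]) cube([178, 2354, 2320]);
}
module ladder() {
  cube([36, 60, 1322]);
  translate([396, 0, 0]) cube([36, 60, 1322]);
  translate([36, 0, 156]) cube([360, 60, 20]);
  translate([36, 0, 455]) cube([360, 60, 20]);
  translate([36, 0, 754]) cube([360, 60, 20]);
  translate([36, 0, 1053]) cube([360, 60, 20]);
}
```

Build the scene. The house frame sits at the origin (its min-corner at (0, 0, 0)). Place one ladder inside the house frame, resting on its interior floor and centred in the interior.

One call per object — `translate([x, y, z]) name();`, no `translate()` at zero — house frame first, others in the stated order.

house_frame();
translate([1714, 1325, 0]) ladder();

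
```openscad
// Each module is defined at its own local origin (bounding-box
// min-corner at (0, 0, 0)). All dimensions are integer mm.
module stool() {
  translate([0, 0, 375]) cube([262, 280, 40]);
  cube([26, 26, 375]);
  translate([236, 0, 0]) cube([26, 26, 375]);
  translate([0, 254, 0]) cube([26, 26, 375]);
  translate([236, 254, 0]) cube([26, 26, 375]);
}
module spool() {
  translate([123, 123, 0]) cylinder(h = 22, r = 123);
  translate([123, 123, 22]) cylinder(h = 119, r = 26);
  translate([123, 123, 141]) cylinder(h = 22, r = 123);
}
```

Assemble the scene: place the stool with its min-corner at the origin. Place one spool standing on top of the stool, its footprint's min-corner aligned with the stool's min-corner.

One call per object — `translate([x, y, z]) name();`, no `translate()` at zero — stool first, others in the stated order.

stool();
translate([0, 0, 415]) spool();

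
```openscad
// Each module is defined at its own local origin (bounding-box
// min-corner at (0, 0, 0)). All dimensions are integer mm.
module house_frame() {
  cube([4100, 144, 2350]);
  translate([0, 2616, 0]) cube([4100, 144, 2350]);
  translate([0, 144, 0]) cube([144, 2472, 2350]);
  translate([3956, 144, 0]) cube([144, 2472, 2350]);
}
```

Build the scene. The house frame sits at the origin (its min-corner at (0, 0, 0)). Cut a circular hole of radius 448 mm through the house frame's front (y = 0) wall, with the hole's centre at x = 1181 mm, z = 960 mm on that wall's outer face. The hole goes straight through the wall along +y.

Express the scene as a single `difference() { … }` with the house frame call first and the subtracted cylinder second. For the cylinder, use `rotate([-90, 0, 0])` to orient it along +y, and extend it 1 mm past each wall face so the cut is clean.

difference() {
  house_frame();
  translate([1181, -1, 960]) rotate([-90, 0, 0]) cylinder(h = 146, r = 448);
}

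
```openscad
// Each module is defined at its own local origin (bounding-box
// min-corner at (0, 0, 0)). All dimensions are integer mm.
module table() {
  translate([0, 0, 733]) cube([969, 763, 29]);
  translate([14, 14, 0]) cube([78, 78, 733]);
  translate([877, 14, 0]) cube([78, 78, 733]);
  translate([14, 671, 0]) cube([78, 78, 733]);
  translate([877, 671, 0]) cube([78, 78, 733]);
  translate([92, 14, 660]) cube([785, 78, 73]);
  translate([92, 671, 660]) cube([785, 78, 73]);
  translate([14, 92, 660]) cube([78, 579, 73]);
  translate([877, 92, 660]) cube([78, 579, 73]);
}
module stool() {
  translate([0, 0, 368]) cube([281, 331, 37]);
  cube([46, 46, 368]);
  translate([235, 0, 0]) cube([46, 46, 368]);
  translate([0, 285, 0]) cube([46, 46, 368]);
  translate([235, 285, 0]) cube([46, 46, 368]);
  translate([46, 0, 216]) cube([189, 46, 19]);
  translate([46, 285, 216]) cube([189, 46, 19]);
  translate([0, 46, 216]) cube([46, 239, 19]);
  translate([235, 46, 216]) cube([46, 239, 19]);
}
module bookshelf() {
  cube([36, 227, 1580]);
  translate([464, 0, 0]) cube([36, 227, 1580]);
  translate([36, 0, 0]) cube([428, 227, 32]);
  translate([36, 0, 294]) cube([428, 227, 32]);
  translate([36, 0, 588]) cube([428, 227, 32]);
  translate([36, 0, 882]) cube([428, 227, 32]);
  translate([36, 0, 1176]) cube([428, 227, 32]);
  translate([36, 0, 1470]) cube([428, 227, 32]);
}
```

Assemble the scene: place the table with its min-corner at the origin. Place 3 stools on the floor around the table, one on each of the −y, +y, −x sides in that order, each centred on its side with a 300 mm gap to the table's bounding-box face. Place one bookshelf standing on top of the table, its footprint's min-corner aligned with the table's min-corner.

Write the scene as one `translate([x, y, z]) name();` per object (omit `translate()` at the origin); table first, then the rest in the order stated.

table();
translate([344, -631, 0]) stool();
translate([344, 1063, 0]) stool();
translate([-581, 216, 0]) stool();
translate([0, 0, 762]) bookshelf();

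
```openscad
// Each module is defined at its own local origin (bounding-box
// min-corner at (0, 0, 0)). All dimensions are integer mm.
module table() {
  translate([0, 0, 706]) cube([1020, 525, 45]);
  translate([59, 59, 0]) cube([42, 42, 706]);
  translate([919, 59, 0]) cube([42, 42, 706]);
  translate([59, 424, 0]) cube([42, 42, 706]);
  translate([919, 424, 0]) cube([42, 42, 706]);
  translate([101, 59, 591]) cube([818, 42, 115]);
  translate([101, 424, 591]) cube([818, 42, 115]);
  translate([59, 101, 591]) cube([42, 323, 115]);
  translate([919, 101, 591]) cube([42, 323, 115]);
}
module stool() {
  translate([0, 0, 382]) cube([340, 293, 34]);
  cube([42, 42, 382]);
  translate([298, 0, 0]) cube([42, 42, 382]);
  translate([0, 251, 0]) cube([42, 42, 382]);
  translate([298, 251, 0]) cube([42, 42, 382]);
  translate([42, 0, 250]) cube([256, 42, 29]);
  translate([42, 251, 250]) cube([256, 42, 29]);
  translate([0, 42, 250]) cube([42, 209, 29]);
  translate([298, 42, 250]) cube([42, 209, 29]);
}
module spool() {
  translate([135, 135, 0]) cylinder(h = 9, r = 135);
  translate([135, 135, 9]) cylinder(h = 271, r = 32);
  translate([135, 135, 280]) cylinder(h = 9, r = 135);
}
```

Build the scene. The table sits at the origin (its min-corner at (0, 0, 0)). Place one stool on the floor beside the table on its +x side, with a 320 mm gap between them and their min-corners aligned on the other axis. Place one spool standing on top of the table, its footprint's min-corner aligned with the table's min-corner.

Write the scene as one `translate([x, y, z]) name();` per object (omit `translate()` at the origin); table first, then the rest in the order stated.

table();
translate([1340, 0, 0]) stool();
translate([0, 0, 751]) spool();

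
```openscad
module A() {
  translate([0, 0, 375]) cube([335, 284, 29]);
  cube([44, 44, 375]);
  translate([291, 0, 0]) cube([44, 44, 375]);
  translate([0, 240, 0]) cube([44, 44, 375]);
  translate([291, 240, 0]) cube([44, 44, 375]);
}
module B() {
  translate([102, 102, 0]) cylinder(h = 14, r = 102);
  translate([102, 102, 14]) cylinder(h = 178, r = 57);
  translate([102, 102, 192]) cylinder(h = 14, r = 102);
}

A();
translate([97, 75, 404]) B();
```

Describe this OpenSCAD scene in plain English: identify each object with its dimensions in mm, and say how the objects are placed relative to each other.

A is a four-legged stool. The seat is a 335×284×29 mm slab whose top surface is at z = 404 mm; four square legs, each 44×44 mm in cross-section, run from the floor (z = 0) to the underside of the seat, each flush with a corner of the seat.

B is a spool: two coaxial disc flanges of radius 102 mm and thickness 14 mm, joined by a core cylinder of radius 57 mm and height 178 mm. The lower flange rests on z = 0 and the three cylinders share a vertical axis.

The spool is on top of the stool.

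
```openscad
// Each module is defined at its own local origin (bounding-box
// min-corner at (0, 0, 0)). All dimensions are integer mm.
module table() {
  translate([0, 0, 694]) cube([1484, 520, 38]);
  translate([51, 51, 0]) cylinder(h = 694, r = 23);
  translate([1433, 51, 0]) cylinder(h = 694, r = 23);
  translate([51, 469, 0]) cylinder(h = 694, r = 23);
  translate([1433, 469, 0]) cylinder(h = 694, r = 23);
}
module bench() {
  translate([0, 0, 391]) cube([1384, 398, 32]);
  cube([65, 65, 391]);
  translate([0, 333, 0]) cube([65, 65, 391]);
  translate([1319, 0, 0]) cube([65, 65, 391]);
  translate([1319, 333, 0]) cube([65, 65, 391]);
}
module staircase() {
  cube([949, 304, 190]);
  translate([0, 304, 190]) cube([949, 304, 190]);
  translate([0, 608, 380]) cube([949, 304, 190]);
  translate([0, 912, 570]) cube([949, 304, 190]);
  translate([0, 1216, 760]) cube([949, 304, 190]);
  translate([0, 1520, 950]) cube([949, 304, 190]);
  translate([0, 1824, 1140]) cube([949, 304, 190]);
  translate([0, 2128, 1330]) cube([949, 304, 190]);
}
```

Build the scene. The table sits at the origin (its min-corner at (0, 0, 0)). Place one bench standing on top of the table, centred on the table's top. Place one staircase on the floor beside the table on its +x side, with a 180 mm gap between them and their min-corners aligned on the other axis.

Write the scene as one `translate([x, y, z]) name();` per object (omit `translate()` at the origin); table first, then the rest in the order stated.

table();
translate([50, 61, 732]) bench();
translate([1664, 0, 0]) staircase();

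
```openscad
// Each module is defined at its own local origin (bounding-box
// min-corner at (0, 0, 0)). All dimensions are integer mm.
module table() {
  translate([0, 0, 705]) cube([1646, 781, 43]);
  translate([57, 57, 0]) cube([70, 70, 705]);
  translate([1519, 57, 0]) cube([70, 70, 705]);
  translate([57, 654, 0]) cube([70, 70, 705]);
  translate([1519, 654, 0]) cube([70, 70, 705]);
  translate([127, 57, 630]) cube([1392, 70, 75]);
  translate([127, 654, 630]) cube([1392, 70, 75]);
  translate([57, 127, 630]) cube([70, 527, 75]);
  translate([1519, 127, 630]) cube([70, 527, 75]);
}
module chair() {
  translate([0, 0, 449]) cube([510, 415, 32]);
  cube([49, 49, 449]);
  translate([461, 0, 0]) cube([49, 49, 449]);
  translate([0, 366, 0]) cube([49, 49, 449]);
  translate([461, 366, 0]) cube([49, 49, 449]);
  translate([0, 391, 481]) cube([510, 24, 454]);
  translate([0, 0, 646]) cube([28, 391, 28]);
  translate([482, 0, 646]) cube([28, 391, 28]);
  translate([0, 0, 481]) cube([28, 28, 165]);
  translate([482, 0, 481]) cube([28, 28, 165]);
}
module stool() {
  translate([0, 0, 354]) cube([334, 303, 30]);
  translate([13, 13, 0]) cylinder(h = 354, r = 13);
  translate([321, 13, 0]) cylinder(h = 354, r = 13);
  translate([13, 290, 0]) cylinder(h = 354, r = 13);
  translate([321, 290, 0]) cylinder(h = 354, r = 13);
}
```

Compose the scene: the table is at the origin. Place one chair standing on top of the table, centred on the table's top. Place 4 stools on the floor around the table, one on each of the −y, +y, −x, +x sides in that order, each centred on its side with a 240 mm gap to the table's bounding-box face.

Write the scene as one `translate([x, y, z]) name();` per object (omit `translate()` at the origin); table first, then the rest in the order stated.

table();
translate([568, 183, 748]) chair();
translate([656, -543, 0]) stool();
translate([656, 1021, 0]) stool();
translate([-574, 239, 0]) stool();
translate([1886, 239, 0]) stool();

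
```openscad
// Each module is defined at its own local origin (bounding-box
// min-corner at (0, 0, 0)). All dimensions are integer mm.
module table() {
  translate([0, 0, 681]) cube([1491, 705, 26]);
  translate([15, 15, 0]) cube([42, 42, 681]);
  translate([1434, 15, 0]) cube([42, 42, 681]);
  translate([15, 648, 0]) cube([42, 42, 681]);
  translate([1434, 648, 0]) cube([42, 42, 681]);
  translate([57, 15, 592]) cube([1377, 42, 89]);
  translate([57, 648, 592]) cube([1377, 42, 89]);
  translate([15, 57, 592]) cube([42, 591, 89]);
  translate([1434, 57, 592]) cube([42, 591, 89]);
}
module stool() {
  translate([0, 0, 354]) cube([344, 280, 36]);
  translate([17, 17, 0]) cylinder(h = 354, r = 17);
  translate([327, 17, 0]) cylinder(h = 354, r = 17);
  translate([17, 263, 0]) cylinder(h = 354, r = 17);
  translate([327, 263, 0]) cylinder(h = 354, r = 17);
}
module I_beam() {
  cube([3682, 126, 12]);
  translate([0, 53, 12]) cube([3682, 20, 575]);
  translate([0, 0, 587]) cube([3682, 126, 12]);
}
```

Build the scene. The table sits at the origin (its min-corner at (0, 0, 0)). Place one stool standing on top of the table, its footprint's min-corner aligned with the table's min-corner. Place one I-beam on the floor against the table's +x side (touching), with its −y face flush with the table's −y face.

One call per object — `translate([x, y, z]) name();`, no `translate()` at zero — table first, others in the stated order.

table();
translate([0, 0, 707]) stool();
translate([1491, 0, 0]) I_beam();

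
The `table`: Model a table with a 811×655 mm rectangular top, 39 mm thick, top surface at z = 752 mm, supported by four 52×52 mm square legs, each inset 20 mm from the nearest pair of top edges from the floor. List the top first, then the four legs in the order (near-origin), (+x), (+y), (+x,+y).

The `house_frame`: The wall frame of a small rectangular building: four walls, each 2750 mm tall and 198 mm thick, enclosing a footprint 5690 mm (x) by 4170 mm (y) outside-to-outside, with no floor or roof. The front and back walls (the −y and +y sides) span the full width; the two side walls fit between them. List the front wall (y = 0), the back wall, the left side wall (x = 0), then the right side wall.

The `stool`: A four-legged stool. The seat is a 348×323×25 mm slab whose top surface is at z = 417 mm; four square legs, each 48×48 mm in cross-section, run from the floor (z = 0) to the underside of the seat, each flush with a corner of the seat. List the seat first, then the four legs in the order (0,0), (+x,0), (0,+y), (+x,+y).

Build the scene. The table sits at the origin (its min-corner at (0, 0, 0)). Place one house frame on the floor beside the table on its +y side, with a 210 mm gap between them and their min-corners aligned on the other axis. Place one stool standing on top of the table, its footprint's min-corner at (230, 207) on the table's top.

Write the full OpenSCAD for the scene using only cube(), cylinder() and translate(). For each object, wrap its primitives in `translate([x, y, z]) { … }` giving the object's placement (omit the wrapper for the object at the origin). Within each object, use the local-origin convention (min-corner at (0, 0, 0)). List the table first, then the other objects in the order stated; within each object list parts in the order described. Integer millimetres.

translate([0, 0, 713]) cube([811, 655, 39]);
translate([20, 20, 0]) cube([52, 52, 713]);
translate([739, 20, 0]) cube([52, 52, 713]);
translate([20, 583, 0]) cube([52, 52, 713]);
translate([739, 583, 0]) cube([52, 52, 713]);
translate([0, 865, 0]) {
  cube([5690, 198, 2750]);
  translate([0, 3972, 0]) cube([5690, 198, 2750]);
  translate([0, 198, 0]) cube([198, 3774, 2750]);
  translate([5492, 198, 0]) cube([198, 3774, 2750]);
}
translate([230, 207, 752]) {
  translate([0, 0, 392]) cube([348, 323, 25]);
  cube([48, 48, 392]);
  translate([300, 0, 0]) cube([48, 48, 392]);
  translate([0, 275, 0]) cube([48, 48, 392]);
  translate([300, 275, 0]) cube([48, 48, 392]);
}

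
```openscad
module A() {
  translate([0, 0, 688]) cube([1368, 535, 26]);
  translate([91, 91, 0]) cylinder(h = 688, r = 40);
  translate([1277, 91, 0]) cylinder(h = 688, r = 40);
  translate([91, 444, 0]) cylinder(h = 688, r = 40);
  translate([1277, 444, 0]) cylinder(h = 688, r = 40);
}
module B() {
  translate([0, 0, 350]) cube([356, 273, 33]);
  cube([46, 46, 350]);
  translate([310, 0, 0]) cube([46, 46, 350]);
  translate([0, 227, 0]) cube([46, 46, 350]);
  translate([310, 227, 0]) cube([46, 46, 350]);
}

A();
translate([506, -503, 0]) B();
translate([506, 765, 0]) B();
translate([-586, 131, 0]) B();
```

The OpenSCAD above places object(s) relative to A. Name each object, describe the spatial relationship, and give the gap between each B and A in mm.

A is a table. B is a stool. Three stools sit around the table at the −y, +y, −x sides. The gap between each stool and the table is 230 mm.

Each stool's nearest face is 230 mm from the table's bounding box.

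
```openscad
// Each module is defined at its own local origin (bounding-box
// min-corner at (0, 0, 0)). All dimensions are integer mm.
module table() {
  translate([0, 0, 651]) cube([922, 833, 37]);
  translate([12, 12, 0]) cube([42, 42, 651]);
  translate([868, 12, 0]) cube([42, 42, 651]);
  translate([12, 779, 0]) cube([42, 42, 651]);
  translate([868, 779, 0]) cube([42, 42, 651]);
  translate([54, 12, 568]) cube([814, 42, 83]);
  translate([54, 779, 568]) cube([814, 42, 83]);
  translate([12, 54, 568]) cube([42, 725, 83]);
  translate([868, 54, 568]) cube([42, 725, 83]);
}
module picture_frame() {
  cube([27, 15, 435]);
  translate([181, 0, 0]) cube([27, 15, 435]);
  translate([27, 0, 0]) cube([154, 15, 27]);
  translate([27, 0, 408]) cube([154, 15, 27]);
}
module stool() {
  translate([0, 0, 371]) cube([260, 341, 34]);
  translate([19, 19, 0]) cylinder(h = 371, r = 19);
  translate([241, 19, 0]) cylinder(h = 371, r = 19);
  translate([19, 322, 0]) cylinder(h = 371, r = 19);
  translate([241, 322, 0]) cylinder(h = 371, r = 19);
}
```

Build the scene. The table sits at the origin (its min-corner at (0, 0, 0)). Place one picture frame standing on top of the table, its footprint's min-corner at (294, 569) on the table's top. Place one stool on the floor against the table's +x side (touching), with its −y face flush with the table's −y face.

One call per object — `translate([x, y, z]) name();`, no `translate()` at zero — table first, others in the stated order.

table();
translate([294, 569, 688]) picture_frame();
translate([922, 0, 0]) stool();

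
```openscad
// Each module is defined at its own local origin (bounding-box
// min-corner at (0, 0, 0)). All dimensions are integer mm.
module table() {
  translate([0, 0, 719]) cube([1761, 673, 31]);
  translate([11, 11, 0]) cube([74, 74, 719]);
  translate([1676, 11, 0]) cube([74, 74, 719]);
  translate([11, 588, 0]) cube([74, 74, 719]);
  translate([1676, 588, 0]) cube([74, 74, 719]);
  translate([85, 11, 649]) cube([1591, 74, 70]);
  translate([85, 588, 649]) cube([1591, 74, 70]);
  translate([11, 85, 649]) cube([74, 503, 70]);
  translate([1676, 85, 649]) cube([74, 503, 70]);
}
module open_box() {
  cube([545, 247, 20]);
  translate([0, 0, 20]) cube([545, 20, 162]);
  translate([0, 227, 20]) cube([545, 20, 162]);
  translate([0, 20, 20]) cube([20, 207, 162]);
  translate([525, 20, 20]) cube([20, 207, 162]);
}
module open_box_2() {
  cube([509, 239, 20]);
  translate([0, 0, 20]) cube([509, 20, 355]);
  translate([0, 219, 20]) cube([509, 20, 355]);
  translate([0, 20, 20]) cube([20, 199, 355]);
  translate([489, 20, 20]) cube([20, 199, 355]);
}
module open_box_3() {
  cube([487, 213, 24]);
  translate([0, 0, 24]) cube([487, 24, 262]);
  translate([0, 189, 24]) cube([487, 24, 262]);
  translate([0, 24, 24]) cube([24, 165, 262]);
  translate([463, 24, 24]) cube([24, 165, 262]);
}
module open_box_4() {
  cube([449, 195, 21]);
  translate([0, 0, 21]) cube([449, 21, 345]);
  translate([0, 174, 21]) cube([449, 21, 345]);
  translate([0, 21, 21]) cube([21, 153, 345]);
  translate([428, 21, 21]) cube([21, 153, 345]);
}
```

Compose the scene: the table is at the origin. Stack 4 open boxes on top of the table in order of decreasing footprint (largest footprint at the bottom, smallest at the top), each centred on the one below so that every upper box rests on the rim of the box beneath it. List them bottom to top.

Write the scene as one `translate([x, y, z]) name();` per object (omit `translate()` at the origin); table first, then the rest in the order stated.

table();
translate([608, 213, 750]) open_box();
translate([626, 217, 932]) open_box_2();
translate([637, 230, 1307]) open_box_3();
translate([656, 239, 1593]) open_box_4();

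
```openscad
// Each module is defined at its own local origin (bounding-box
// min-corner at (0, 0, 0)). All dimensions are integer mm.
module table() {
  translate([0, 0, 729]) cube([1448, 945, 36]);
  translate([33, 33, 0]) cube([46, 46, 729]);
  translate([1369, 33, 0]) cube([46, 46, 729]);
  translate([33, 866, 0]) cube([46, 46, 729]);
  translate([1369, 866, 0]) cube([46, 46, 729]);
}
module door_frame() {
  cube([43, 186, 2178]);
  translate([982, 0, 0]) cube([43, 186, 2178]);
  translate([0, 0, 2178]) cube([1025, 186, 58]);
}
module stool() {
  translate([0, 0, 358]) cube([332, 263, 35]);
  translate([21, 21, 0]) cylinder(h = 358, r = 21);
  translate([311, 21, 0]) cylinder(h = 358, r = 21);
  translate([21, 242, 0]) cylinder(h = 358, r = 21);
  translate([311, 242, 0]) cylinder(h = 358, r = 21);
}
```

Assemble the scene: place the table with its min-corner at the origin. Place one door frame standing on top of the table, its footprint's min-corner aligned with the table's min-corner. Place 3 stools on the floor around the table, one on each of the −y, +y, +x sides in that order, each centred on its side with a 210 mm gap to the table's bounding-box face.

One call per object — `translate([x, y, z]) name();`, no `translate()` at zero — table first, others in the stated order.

table();
translate([0, 0, 765]) door_frame();
translate([558, -473, 0]) stool();
translate([558, 1155, 0]) stool();
translate([1658, 341, 0]) stool();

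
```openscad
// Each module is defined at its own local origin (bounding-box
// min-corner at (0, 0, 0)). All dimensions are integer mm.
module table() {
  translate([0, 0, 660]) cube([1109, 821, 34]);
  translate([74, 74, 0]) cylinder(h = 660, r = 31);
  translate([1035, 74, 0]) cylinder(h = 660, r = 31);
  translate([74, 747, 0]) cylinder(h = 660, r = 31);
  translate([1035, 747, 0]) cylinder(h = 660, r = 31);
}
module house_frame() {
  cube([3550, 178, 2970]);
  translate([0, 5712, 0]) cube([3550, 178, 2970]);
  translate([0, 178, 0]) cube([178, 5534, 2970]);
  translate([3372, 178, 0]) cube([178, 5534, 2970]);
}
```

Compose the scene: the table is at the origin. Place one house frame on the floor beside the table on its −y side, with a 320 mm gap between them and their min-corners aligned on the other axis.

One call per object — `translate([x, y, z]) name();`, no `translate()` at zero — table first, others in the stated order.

table();
translate([0, -6210, 0]) house_frame();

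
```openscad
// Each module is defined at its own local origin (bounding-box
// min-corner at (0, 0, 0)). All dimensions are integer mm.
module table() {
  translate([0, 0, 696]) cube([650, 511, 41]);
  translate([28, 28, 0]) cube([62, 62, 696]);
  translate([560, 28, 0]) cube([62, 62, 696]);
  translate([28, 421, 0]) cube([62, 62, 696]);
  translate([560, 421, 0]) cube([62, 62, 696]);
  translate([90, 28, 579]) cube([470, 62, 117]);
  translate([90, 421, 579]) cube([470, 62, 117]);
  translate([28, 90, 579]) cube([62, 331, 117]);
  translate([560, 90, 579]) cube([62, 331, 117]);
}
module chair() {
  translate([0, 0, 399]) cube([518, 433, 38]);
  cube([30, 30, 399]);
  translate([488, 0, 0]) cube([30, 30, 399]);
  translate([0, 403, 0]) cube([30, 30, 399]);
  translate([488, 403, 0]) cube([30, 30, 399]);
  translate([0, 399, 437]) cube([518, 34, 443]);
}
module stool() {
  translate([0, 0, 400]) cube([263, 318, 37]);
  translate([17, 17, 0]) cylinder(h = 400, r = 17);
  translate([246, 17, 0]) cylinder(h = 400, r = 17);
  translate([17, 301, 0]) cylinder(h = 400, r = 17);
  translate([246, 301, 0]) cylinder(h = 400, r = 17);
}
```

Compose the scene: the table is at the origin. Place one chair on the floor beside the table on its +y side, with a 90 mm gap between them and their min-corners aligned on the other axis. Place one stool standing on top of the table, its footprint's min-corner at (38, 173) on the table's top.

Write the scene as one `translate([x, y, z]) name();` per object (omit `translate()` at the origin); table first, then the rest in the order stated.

table();
translate([0, 601, 0]) chair();
translate([38, 173, 737]) stool();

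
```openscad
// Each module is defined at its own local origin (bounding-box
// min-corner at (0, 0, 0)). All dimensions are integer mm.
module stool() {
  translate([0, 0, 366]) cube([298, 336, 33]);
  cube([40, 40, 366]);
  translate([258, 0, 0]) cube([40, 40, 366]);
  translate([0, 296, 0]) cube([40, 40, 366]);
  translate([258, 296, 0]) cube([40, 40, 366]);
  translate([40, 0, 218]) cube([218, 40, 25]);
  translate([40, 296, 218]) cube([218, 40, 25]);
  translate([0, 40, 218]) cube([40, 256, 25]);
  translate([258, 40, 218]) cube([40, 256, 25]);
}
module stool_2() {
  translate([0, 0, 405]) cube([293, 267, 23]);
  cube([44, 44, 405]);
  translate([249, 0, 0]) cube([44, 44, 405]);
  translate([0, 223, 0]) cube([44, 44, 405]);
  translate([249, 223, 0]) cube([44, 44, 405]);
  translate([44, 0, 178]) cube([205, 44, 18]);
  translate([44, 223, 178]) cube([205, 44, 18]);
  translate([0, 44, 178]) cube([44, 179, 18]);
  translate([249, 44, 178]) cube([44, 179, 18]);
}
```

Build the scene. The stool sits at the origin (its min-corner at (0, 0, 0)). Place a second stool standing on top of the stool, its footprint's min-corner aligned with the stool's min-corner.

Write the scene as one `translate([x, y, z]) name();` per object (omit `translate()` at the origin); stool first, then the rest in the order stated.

stool();
translate([0, 0, 399]) stool_2();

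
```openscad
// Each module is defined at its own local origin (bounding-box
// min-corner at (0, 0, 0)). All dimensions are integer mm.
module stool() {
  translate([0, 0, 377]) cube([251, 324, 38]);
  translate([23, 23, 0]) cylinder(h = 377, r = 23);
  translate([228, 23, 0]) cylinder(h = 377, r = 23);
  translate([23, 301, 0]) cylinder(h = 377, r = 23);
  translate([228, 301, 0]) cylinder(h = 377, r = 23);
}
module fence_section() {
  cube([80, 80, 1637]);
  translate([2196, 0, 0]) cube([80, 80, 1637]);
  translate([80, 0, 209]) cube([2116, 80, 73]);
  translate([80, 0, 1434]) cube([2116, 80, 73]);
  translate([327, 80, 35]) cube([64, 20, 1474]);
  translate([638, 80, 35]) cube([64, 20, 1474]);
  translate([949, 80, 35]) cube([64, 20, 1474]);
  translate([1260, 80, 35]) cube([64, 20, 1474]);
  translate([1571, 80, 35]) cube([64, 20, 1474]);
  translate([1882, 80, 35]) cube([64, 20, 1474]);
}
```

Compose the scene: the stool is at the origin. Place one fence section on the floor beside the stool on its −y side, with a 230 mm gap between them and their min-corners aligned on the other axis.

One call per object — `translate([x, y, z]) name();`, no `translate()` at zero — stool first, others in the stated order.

stool();
translate([0, -330, 0]) fence_section();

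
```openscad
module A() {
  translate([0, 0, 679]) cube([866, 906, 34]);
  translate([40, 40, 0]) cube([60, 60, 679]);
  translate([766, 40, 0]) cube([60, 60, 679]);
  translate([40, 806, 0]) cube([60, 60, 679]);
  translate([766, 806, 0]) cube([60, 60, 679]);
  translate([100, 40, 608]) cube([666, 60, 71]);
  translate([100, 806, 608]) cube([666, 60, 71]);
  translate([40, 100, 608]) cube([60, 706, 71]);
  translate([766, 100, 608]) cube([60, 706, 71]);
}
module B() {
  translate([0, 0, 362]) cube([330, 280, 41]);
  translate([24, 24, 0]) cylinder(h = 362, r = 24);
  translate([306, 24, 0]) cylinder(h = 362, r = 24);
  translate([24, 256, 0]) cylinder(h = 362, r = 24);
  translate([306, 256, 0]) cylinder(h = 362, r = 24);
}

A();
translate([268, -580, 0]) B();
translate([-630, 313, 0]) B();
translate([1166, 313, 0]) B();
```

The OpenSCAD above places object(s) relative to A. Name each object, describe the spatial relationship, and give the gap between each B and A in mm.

Each stool's nearest face is 300 mm from the table's bounding box.

A is a table. B is a stool. Three stools sit around the table at the −y, −x, +x sides. The gap between each stool and the table is 300 mm.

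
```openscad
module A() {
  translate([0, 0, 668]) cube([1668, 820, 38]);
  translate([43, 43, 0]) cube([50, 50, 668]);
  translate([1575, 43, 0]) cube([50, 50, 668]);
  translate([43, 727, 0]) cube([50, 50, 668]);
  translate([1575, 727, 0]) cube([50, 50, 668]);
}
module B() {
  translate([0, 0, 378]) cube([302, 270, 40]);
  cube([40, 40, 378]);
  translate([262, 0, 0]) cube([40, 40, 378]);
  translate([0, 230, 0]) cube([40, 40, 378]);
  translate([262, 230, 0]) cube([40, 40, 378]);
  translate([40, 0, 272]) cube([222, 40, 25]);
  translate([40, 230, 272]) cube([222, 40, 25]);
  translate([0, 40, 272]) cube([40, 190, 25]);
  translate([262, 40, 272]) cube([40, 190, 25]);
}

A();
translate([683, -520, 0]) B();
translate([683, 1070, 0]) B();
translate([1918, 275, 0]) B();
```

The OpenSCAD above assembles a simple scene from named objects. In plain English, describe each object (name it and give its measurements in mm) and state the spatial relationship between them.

A is a rectangular dining table. The top is 1668×820×38 mm with its upper surface at z = 706 mm. It stands on four 50×50 mm square legs, each inset 43 mm from the nearest pair of top edges, running from the floor to the underside of the top.

B is a four-legged stool. The seat is 302×270 mm, 40 mm thick, top at z = 418 mm. It stands on four square legs, each 40×40 mm in cross-section, from z = 0 to the seat underside, each flush with a corner of the seat. Four stretchers, 40 mm wide and 25 mm tall, connect adjacent legs with their undersides at z = 272 mm, each running between the inner faces of the legs it joins and aligned with the legs' outer faces on the other axis.

Three stools sit around the table at the −y, +y, +x sides.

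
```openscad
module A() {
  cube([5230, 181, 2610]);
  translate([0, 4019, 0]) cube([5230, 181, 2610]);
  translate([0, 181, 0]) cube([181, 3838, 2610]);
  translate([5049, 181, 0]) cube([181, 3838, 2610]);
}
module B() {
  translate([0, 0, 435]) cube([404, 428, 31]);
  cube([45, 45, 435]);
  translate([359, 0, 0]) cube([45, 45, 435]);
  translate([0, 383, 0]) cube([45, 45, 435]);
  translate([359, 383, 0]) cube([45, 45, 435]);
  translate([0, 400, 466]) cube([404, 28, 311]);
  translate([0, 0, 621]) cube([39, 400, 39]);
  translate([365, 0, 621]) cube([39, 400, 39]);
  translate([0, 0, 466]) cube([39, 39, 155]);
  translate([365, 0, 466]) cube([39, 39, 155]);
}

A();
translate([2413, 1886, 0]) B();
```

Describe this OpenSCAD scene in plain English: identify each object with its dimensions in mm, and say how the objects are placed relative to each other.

A is the wall frame of a small rectangular building: four walls, each 2610 mm tall and 181 mm thick, enclosing a footprint 5230 mm (x) by 4200 mm (y) outside-to-outside, with no floor or roof. The front and back walls (the −y and +y sides) span the full width; the two side walls fit between them.

B is a chair: 404×428 mm seat, 31 mm thick, top at z = 466 mm, on four 45 mm square corner legs flush with the seat edges. A 28 mm thick backrest slab spans the full seat width, extending 311 mm above the seat top, its back face flush with the seat's +y edge. Two armrests of 39×39 mm section run along each side from the seat's front edge to the front of the backrest, top faces 194 mm above the seat top and outer faces flush with the seat's x-edges; a 39×39 mm post under the front of each armrest stands on the seat at the front corner.

The chair sits inside the house frame, centred.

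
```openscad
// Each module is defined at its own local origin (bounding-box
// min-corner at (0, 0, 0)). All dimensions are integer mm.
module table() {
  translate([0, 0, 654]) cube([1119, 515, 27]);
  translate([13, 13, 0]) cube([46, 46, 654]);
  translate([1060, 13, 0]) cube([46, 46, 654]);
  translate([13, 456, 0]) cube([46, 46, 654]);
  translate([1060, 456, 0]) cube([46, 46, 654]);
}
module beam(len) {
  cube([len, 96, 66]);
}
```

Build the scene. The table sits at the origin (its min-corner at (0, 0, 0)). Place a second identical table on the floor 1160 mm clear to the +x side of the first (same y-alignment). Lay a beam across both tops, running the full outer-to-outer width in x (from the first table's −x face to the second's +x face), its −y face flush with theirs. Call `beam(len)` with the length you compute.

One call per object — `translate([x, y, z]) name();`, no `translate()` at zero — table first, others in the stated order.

table();
translate([2279, 0, 0]) table();
translate([0, 0, 681]) beam(3398);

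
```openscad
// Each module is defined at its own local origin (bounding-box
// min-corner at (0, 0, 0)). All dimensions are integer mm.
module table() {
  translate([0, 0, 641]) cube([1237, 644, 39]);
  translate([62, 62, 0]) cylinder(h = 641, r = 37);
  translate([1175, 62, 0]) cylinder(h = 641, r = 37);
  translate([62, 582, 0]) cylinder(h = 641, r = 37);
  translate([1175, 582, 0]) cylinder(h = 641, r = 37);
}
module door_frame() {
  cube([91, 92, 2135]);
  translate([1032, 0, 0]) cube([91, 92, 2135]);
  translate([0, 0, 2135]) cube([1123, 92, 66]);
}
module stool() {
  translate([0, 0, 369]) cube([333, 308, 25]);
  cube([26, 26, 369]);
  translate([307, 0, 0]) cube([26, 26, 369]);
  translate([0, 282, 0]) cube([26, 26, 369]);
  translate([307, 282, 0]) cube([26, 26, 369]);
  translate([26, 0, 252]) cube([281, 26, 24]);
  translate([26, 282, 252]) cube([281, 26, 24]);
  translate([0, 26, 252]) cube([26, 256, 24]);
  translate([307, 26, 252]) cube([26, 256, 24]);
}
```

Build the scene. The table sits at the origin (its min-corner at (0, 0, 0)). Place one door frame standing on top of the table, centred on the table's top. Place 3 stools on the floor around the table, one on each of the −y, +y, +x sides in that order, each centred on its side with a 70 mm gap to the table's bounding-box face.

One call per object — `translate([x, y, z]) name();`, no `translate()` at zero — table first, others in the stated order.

table();
translate([57, 276, 680]) door_frame();
translate([452, -378, 0]) stool();
translate([452, 714, 0]) stool();
translate([1307, 168, 0]) stool();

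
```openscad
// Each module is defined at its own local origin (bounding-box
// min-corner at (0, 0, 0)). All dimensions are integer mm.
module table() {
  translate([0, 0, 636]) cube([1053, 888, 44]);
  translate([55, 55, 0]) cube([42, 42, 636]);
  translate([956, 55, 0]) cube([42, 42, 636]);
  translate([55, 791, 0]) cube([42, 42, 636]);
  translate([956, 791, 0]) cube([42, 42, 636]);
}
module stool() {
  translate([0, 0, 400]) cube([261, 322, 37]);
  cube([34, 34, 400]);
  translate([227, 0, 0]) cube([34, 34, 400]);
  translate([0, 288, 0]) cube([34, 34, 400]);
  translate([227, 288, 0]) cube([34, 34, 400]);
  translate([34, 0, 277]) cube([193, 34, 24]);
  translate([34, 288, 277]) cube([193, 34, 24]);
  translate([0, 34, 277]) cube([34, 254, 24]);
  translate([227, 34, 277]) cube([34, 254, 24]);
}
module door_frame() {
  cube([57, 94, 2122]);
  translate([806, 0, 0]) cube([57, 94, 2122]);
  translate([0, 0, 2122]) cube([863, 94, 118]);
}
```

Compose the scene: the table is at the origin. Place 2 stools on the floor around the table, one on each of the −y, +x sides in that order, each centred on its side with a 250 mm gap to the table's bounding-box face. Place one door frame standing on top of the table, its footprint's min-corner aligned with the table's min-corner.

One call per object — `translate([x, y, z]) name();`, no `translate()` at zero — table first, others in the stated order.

table();
translate([396, -572, 0]) stool();
translate([1303, 283, 0]) stool();
translate([0, 0, 680]) door_frame();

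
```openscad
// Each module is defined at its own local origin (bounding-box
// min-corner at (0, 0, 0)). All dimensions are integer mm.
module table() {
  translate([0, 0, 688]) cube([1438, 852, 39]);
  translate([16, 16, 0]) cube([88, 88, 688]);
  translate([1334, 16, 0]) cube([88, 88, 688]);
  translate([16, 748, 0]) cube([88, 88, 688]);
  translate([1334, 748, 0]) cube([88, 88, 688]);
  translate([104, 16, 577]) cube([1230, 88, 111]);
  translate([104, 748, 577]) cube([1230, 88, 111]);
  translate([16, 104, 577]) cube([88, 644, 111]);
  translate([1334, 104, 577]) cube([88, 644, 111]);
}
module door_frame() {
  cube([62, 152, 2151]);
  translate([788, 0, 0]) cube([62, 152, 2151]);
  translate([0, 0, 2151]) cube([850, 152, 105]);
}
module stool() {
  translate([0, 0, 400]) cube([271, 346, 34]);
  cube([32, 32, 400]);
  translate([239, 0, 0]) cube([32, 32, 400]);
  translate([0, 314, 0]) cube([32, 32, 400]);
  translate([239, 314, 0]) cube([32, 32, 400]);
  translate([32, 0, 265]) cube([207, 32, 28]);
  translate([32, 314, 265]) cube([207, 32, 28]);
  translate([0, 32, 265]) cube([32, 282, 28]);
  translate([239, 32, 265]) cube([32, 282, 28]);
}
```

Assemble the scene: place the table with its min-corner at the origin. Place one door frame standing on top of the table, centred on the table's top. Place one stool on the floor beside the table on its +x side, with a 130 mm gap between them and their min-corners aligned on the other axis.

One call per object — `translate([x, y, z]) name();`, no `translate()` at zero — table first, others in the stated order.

table();
translate([294, 350, 727]) door_frame();
translate([1568, 0, 0]) stool();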